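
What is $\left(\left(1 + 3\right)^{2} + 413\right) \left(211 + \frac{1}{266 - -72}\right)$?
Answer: $\frac{2353527}{26} \approx 90520.0$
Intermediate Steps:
$\left(\left(1 + 3\right)^{2} + 413\right) \left(211 + \frac{1}{266 - -72}\right) = \left(4^{2} + 413\right) \left(211 + \frac{1}{266 + 72}\right) = \left(16 + 413\right) \left(211 + \frac{1}{338}\right) = 429 \left(211 + \frac{1}{338}\right) = 429 \cdot \frac{71319}{338} = \frac{2353527}{26}$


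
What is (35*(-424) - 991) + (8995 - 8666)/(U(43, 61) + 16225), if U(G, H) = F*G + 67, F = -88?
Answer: -198013819/12508 ≈ -15831.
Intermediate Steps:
U(G, H) = 67 - 88*G (U(G, H) = -88*G + 67 = 67 - 88*G)
(35*(-424) - 991) + (8995 - 8666)/(U(43, 61) + 16225) = (35*(-424) - 991) + (8995 - 8666)/((67 - 88*43) + 16225) = (-14840 - 991) + 329/((67 - 3784) + 16225) = -15831 + 329/(-3717 + 16225) = -15831 + 329/12508 = -198013819/12508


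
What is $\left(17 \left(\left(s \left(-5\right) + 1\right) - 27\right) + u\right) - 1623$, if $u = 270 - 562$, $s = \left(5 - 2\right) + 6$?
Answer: $-3122$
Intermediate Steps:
$s = 9$ ($s = 3 + 6 = 9$)
$u = -292$ ($u = 270 - 562 = -292$)
$\left(17 \left(\left(s \left(-5\right) + 1\right) - 27\right) + u\right) - 1623 = \left(17 \left(\left(9 \left(-5\right) + 1\right) - 27\right) - 292\right) - 1623 = \left(17 \left(\left(-45 + 1\right) - 27\right) - 292\right) - 1623 = \left(17 \left(-44 - 27\right) - 292\right) - 1623 = \left(17 \left(-71\right) - 292\right) - 1623 = \left(-1207 - 292\right) - 1623 = -1499 - 1623 = -3122$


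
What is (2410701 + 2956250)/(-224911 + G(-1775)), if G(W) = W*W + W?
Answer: 5366951/2923939 ≈ 1.8355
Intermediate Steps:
G(W) = W + W**2 (G(W) = W**2 + W = W + W**2)
(2410701 + 2956250)/(-224911 + G(-1775)) = (2410701 + 2956250)/(-224911 - 1775*(1 - 1775)) = 5366951/(-224911 - 1775*(-1774)) = 5366951/(-224911 + 3148850) = 5366951/2923939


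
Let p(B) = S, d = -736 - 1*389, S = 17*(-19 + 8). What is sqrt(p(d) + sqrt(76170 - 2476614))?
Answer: sqrt(-187 + 6*I*sqrt(66679)) ≈ 26.207 + 29.56*I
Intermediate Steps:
S = -187 (S = 17*(-11) = -187)
d = -1125 (d = -736 - 389 = -1125)
p(B) = -187
sqrt(p(d) + sqrt(76170 - 2476614)) = sqrt(-187 + sqrt(76170 - 2476614)) = sqrt(-187 + sqrt(-2400444)) = sqrt(-187 + 6*I*sqrt(66679))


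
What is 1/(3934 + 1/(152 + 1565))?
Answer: 1717/6754679 ≈ 0.00025419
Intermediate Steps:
1/(3934 + 1/(152 + 1565)) = 1/(3934 + 1/1717) = 1/(6754679/1717) = 1717/6754679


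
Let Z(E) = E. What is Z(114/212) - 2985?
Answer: -316353/106 ≈ -2984.5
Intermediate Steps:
Z(114/212) - 2985 = 114/212 - 2985 = 114*(1/212) - 2985 = 57/106 - 2985 = -316353/106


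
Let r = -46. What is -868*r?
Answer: 39928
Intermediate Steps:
-868*r = -868*(-46) = 39928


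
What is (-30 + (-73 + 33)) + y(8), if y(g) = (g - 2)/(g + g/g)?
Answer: -208/3 ≈ -69.333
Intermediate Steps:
y(g) = (-2 + g)/(1 + g) (y(g) = (-2 + g)/(g + 1) = (-2 + g)/(1 + g))
(-30 + (-73 + 33)) + y(8) = (-30 + (-73 + 33)) + (-2 + 8)/(1 + 8) = (-30 - 40) + 6/9 = -70 + (⅑)*6 = -70 + ⅔ = -208/3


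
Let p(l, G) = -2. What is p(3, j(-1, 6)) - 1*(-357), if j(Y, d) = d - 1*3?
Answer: 355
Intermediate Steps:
j(Y, d) = -3 + d (j(Y, d) = d - 3 = -3 + d)
p(3, j(-1, 6)) - 1*(-357) = -2 - 1*(-357) = -2 + 357 = 355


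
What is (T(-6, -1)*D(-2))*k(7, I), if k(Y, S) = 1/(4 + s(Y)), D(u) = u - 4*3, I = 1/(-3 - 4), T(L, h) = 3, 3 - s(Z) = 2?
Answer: -42/5 ≈ -8.4000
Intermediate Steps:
s(Z) = 1 (s(Z) = 3 - 1*2 = 3 - 2 = 1)
I = -1/7 (I = 1/(-7) = -1/7 ≈ -0.14286)
D(u) = -12 + u (D(u) = u - 12 = -12 + u)
k(Y, S) = 1/5 (k(Y, S) = 1/(4 + 1) = 1/5)
(T(-6, -1)*D(-2))*k(7, I) = (3*(-12 - 2))*(1/5) = (3*(-14))*(1/5) = -42*1/5 = -42/5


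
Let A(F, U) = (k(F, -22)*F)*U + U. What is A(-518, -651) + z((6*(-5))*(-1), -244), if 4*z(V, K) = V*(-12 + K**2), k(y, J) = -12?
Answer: -3600837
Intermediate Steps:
A(F, U) = U - 12*F*U (A(F, U) = (-12*F)*U + U = -12*F*U + U = U - 12*F*U)
z(V, K) = V*(-12 + K**2)/4 (z(V, K) = (V*(-12 + K**2))/4 = V*(-12 + K**2)/4)
A(-518, -651) + z((6*(-5))*(-1), -244) = -651*(1 - 12*(-518)) + ((6*(-5))*(-1))*(-12 + (-244)**2)/4 = -651*(1 + 6216) + (-30*(-1))*(-12 + 59536)/4 = -651*6217 + (1/4)*30*59524 = -4047267 + 446430 = -3600837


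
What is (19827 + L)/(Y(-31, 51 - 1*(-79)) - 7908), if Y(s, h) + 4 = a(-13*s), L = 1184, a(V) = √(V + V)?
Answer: -83119516/31299469 - 21011*√806/62598938 ≈ -2.6651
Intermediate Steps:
a(V) = √2*√V (a(V) = √(2*V) = √2*√V)
Y(s, h) = -4 + √26*√(-s) (Y(s, h) = -4 + √2*√(-13*s) = -4 + √2*(√13*√(-s)) = -4 + √26*√(-s))
(19827 + L)/(Y(-31, 51 - 1*(-79)) - 7908) = (19827 + 1184)/((-4 + √26*√(-1*(-31))) - 7908) = 21011/((-4 + √26*√31) - 7908) = 21011/((-4 + √806) - 7908) = 21011/(-7912 + √806)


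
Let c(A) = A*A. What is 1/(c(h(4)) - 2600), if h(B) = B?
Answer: -1/2584 ≈ -0.00038700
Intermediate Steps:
c(A) = A²
1/(c(h(4)) - 2600) = 1/(4² - 2600) = 1/(16 - 2600) = 1/(-2584) = -1/2584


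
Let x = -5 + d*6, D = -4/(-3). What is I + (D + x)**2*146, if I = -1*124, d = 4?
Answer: 542150/9 ≈ 60239.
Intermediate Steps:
I = -124
D = 4/3 (D = -4*(-1/3) = 4/3 ≈ 1.3333)
x = 19 (x = -5 + 4*6 = -5 + 24 = 19)
I + (D + x)**2*146 = -124 + (4/3 + 19)**2*146 = -124 + (61/3)**2*146 = -124 + (3721/9)*146 = -124 + 543266/9 = 542150/9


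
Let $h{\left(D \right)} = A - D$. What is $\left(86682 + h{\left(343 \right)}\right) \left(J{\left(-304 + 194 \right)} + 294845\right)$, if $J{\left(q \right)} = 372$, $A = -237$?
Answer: $25418774134$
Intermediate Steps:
$h{\left(D \right)} = -237 - D$
$\left(86682 + h{\left(343 \right)}\right) \left(J{\left(-304 + 194 \right)} + 294845\right) = \left(86682 - 580\right) \left(372 + 294845\right) = \left(86682 - 580\right) 295217 = 86102 \cdot 295217 = 25418774134$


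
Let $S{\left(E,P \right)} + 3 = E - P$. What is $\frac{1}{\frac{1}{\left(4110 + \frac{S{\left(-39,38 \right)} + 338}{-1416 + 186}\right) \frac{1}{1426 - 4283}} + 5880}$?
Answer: $\frac{842507}{4953355475} \approx 0.00017009$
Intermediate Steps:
$S{\left(E,P \right)} = -3 + E - P$ ($S{\left(E,P \right)} = -3 + \left(E - P\right) = -3 + E - P$)
$\frac{1}{\frac{1}{\left(4110 + \frac{S{\left(-39,38 \right)} + 338}{-1416 + 186}\right) \frac{1}{1426 - 4283}} + 5880} = \frac{1}{\frac{1}{\left(4110 + \frac{\left(-3 - 39 - 38\right) + 338}{-1416 + 186}\right) \frac{1}{1426 - 4283}} + 5880} = \frac{1}{\frac{1}{\left(4110 + \frac{\left(-3 - 39 - 38\right) + 338}{-1230}\right) \frac{1}{-2857}} + 5880} = \frac{1}{\frac{1}{\left(4110 + \left(-80 + 338\right) \left(- \frac{1}{1230}\right)\right) \left(- \frac{1}{2857}\right)} + 5880} = \frac{1}{\frac{1}{\left(4110 + 258 \left(- \frac{1}{1230}\right)\right) \left(- \frac{1}{2857}\right)} + 5880} = \frac{1}{\frac{1}{\left(4110 - \frac{43}{205}\right) \left(- \frac{1}{2857}\right)} + 5880} = \frac{1}{\frac{1}{\frac{842507}{205} \left(- \frac{1}{2857}\right)} + 5880} = \frac{1}{\frac{1}{- \frac{842507}{585685}} + 5880} = \frac{1}{- \frac{585685}{842507} + 5880} = \frac{1}{\frac{4953355475}{842507}} = \frac{842507}{4953355475}$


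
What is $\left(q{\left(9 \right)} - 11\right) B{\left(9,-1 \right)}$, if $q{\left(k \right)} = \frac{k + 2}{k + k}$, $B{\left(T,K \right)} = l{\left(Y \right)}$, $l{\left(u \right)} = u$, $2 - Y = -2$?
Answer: $- \frac{374}{9} \approx -41.556$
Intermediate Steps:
$Y = 4$ ($Y = 2 - -2 = 2 + 2 = 4$)
$B{\left(T,K \right)} = 4$
$q{\left(k \right)} = \frac{2 + k}{2 k}$
$\left(q{\left(9 \right)} - 11\right) B{\left(9,-1 \right)} = \left(\frac{2 + 9}{2 \cdot 9} - 11\right) 4 = \left(\frac{1}{2} \cdot \frac{1}{9} \cdot 11 - 11\right) 4 = \left(\frac{11}{18} - 11\right) 4 = \left(- \frac{187}{18}\right) 4 = - \frac{374}{9}$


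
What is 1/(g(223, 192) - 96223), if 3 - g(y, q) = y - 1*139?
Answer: -1/96304 ≈ -1.0384e-5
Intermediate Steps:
g(y, q) = 142 - y (g(y, q) = 3 - (y - 1*139) = 3 - (y - 139) = 3 - (-139 + y) = 3 + (139 - y) = 142 - y)
1/(g(223, 192) - 96223) = 1/((142 - 1*223) - 96223) = 1/((142 - 223) - 96223) = 1/(-81 - 96223) = 1/(-96304) = -1/96304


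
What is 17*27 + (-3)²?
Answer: 468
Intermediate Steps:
17*27 + (-3)² = 459 + 9 = 468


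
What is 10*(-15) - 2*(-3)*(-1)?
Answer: -156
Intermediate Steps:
10*(-15) - 2*(-3)*(-1) = -150 + 6*(-1) = -150 - 6 = -156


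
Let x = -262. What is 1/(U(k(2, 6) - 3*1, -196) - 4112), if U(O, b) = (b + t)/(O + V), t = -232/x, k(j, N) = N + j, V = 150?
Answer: -4061/16703944 ≈ -0.00024312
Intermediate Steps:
t = 116/131 (t = -232/(-262) = -232*(-1/262) = 116/131 ≈ 0.88550)
U(O, b) = (116/131 + b)/(150 + O) (U(O, b) = (b + 116/131)/(O + 150) = (116/131 + b)/(150 + O))
1/(U(k(2, 6) - 3*1, -196) - 4112) = 1/((116/131 - 196)/(150 + ((6 + 2) - 3*1)) - 4112) = 1/(-25560/131/(150 + (8 - 3)) - 4112) = 1/(-25560/131/(150 + 5) - 4112) = 1/(-25560/131/155 - 4112) = 1/((1/155)*(-25560/131) - 4112) = 1/(-5112/4061 - 4112) = 1/(-16703944/4061) = -4061/16703944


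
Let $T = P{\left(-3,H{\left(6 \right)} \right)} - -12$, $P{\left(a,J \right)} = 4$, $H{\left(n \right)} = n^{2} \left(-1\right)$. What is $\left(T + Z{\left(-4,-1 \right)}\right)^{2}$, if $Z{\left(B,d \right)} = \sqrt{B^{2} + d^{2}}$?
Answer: $\left(16 + \sqrt{17}\right)^{2} \approx 404.94$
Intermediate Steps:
$H{\left(n \right)} = - n^{2}$
$T = 16$ ($T = 4 - -12 = 4 + 12 = 16$)
$\left(T + Z{\left(-4,-1 \right)}\right)^{2} = \left(16 + \sqrt{\left(-4\right)^{2} + \left(-1\right)^{2}}\right)^{2} = \left(16 + \sqrt{16 + 1}\right)^{2} = \left(16 + \sqrt{17}\right)^{2}$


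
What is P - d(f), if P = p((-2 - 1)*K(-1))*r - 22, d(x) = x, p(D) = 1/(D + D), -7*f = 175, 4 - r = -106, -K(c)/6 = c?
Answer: -1/18 ≈ -0.055556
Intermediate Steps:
K(c) = -6*c
r = 110 (r = 4 - 1*(-106) = 4 + 106 = 110)
f = -25 (f = -1/7*175 = -25)
p(D) = 1/(2*D)
P = -451/18 (P = (1/(2*(((-2 - 1)*(-6*(-1))))))*110 - 22 = (1/(2*((-3*6))))*110 - 22 = ((1/2)/(-18))*110 - 22 = ((1/2)*(-1/18))*110 - 22 = -1/36*110 - 22 = -55/18 - 22 = -451/18 ≈ -25.056)
P - d(f) = -451/18 - 1*(-25) = -451/18 + 25 = -1/18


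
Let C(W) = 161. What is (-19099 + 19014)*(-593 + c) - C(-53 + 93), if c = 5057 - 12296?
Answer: 665559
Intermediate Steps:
c = -7239
(-19099 + 19014)*(-593 + c) - C(-53 + 93) = (-19099 + 19014)*(-593 - 7239) - 1*161 = -85*(-7832) - 161 = 665720 - 161 = 665559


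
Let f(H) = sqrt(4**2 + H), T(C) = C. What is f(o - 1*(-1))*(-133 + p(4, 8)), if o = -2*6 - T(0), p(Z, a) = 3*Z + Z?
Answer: -117*sqrt(5) ≈ -261.62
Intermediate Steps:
p(Z, a) = 4*Z
o = -12 (o = -2*6 - 1*0 = -12 + 0 = -12)
f(H) = sqrt(16 + H)
f(o - 1*(-1))*(-133 + p(4, 8)) = sqrt(16 + (-12 - 1*(-1)))*(-133 + 4*4) = sqrt(16 + (-12 + 1))*(-133 + 16) = sqrt(16 - 11)*(-117) = sqrt(5)*(-117) = -117*sqrt(5)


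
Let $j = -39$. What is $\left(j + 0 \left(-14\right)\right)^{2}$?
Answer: $1521$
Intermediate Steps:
$\left(j + 0 \left(-14\right)\right)^{2} = \left(-39 + 0 \left(-14\right)\right)^{2} = \left(-39 + 0\right)^{2} = \left(-39\right)^{2} = 1521$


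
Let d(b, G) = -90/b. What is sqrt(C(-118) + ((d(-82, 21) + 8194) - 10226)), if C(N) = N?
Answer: I*sqrt(3612305)/41 ≈ 46.356*I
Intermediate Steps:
sqrt(C(-118) + ((d(-82, 21) + 8194) - 10226)) = sqrt(-118 + ((-90/(-82) + 8194) - 10226)) = sqrt(-118 + ((-90*(-1/82) + 8194) - 10226)) = sqrt(-118 + ((45/41 + 8194) - 10226)) = sqrt(-118 + (335999/41 - 10226)) = sqrt(-118 - 83267/41) = sqrt(-88105/41) = I*sqrt(3612305)/41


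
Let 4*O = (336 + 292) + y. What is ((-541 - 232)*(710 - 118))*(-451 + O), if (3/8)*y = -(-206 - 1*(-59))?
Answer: 89692736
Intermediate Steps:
y = 392 (y = 8*(-(-206 - 1*(-59)))/3 = 8*(-(-206 + 59))/3 = 8*(-1*(-147))/3 = (8/3)*147 = 392)
O = 255 (O = ((336 + 292) + 392)/4 = (628 + 392)/4 = (¼)*1020 = 255)
((-541 - 232)*(710 - 118))*(-451 + O) = ((-541 - 232)*(710 - 118))*(-451 + 255) = -773*592*(-196) = -457616*(-196) = 89692736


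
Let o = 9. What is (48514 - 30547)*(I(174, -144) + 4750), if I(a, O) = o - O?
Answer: 88092201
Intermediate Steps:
I(a, O) = 9 - O
(48514 - 30547)*(I(174, -144) + 4750) = (48514 - 30547)*((9 - 1*(-144)) + 4750) = 17967*((9 + 144) + 4750) = 17967*(153 + 4750) = 17967*4903 = 88092201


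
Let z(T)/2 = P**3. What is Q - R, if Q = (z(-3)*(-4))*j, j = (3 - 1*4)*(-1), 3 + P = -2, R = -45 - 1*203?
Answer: 1248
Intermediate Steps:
R = -248 (R = -45 - 203 = -248)
P = -5 (P = -3 - 2 = -5)
j = 1 (j = (3 - 4)*(-1) = -1*(-1) = 1)
z(T) = -250 (z(T) = 2*(-5)**3 = 2*(-125) = -250)
Q = 1000 (Q = -250*(-4)*1 = 1000*1 = 1000)
Q - R = 1000 - 1*(-248) = 1000 + 248 = 1248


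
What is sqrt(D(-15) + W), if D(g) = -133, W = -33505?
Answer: 11*I*sqrt(278) ≈ 183.41*I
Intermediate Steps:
sqrt(D(-15) + W) = sqrt(-133 - 33505) = sqrt(-33638) = 11*I*sqrt(278)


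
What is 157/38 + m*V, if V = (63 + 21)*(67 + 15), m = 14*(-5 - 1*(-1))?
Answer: -14657507/38 ≈ -3.8572e+5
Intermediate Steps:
m = -56 (m = 14*(-5 + 1) = 14*(-4) = -56)
V = 6888 (V = 84*82 = 6888)
157/38 + m*V = 157/38 - 56*6888 = 157*(1/38) - 385728 = 157/38 - 385728 = -14657507/38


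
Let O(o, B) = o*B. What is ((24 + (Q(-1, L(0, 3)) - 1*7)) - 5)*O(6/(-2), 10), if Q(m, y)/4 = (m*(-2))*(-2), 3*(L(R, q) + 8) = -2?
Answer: 120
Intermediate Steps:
L(R, q) = -26/3 (L(R, q) = -8 + (1/3)*(-2) = -8 - 2/3 = -26/3)
Q(m, y) = 16*m (Q(m, y) = 4*((m*(-2))*(-2)) = 4*(-2*m*(-2)) = 4*(4*m) = 16*m)
O(o, B) = B*o
((24 + (Q(-1, L(0, 3)) - 1*7)) - 5)*O(6/(-2), 10) = ((24 + (16*(-1) - 1*7)) - 5)*(10*(6/(-2))) = ((24 + (-16 - 7)) - 5)*(10*(6*(-1/2))) = ((24 - 23) - 5)*(10*(-3)) = (1 - 5)*(-30) = -4*(-30) = 120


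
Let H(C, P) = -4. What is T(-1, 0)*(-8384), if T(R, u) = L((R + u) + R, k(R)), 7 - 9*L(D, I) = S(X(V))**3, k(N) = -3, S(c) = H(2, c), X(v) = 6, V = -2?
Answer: -595264/9 ≈ -66141.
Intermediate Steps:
S(c) = -4
L(D, I) = 71/9 (L(D, I) = 7/9 - 1/9*(-4)**3 = 7/9 - 1/9*(-64) = 7/9 + 64/9 = 71/9)
T(R, u) = 71/9
T(-1, 0)*(-8384) = (71/9)*(-8384) = -595264/9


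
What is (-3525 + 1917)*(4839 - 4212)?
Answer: -1008216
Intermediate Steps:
(-3525 + 1917)*(4839 - 4212) = -1608*627 = -1008216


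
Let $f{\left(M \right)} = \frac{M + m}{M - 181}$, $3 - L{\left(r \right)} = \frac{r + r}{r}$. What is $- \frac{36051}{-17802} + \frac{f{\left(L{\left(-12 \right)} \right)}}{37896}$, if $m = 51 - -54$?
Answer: $\frac{6830891063}{3373122960} \approx 2.0251$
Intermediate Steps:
$m = 105$ ($m = 51 + 54 = 105$)
$L{\left(r \right)} = 1$ ($L{\left(r \right)} = 3 - \frac{r + r}{r} = 3 - \frac{2 r}{r} = 3 - 2 = 1$)
$f{\left(M \right)} = \frac{105 + M}{-181 + M}$ ($f{\left(M \right)} = \frac{M + 105}{M - 181} = \frac{105 + M}{-181 + M}$)
$- \frac{36051}{-17802} + \frac{f{\left(L{\left(-12 \right)} \right)}}{37896} = - \frac{36051}{-17802} + \frac{\frac{1}{-181 + 1} \left(105 + 1\right)}{37896} = \left(-36051\right) \left(- \frac{1}{17802}\right) + \frac{1}{-180} \cdot 106 \cdot \frac{1}{37896} = \frac{12017}{5934} + \left(- \frac{1}{180}\right) 106 \cdot \frac{1}{37896} = \frac{12017}{5934} - \frac{53}{3410640} = \frac{6830891063}{3373122960}$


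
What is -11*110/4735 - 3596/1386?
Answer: -1870412/656271 ≈ -2.8501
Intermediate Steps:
-11*110/4735 - 3596/1386 = -1210*1/4735 - 3596*1/1386 = -242/947 - 1798/693 = -1870412/656271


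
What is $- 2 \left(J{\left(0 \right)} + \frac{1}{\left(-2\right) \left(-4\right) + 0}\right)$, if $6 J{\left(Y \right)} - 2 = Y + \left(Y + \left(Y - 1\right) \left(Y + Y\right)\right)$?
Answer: $- \frac{11}{12} \approx -0.91667$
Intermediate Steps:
$J{\left(Y \right)} = \frac{1}{3} + \frac{Y}{3} + \frac{Y \left(-1 + Y\right)}{3}$ ($J{\left(Y \right)} = \frac{1}{3} + \frac{Y + \left(Y + \left(Y - 1\right) \left(Y + Y\right)\right)}{6} = \frac{1}{3} + \frac{Y + \left(Y + \left(-1 + Y\right) 2 Y\right)}{6} = \frac{1}{3} + \frac{Y + \left(Y + 2 Y \left(-1 + Y\right)\right)}{6} = \frac{1}{3} + \frac{2 Y + 2 Y \left(-1 + Y\right)}{6} = \frac{1}{3} + \left(\frac{Y}{3} + \frac{Y \left(-1 + Y\right)}{3}\right) = \frac{1}{3} + \frac{Y}{3} + \frac{Y \left(-1 + Y\right)}{3}$)
$- 2 \left(J{\left(0 \right)} + \frac{1}{\left(-2\right) \left(-4\right) + 0}\right) = - 2 \left(\left(\frac{1}{3} + \frac{0^{2}}{3}\right) + \frac{1}{\left(-2\right) \left(-4\right) + 0}\right) = - 2 \left(\left(\frac{1}{3} + \frac{1}{3} \cdot 0\right) + \frac{1}{8 + 0}\right) = - 2 \left(\left(\frac{1}{3} + 0\right) + \frac{1}{8}\right) = - 2 \left(\frac{1}{3} + \frac{1}{8}\right) = \left(-2\right) \frac{11}{24} = - \frac{11}{12}$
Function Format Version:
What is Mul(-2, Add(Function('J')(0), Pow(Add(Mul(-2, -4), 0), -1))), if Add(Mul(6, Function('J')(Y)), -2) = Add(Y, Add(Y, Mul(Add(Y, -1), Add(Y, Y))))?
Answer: Rational(-11, 12) ≈ -0.91667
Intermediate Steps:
Function('J')(Y) = Add(Rational(1, 3), Mul(Rational(1, 3), Y), Mul(Rational(1, 3), Y, Add(-1, Y))) (Function('J')(Y) = Add(Rational(1, 3), Mul(Rational(1, 6), Add(Y, Add(Y, Mul(Add(Y, -1), Add(Y, Y)))))) = Add(Rational(1, 3), Mul(Rational(1, 6), Add(Y, Add(Y, Mul(Add(-1, Y), Mul(2, Y)))))) = Add(Rational(1, 3), Mul(Rational(1, 6), Add(Y, Add(Y, Mul(2, Y, Add(-1, Y)))))) = Add(Rational(1, 3), Mul(Rational(1, 6), Add(Mul(2, Y), Mul(2, Y, Add(-1, Y))))) = Add(Rational(1, 3), Add(Mul(Rational(1, 3), Y), Mul(Rational(1, 3), Y, Add(-1, Y)))) = Add(Rational(1, 3), Mul(Rational(1, 3), Y), Mul(Rational(1, 3), Y, Add(-1, Y))))
Mul(-2, Add(Function('J')(0), Pow(Add(Mul(-2, -4), 0), -1))) = Mul(-2, Add(Add(Rational(1, 3), Mul(Rational(1, 3), Pow(0, 2))), Pow(Add(Mul(-2, -4), 0), -1))) = Mul(-2, Add(Add(Rational(1, 3), Mul(Rational(1, 3), 0)), Pow(Add(8, 0), -1))) = Mul(-2, Add(Add(Rational(1, 3), 0), Pow(8, -1))) = Mul(-2, Add(Rational(1, 3), Rational(1, 8))) = Mul(-2, Rational(11, 24)) = Rational(-11, 12)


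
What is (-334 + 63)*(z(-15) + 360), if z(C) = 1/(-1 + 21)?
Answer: -1951471/20 ≈ -97574.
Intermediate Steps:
z(C) = 1/20
(-334 + 63)*(z(-15) + 360) = (-334 + 63)*(1/20 + 360) = -271*7201/20 = -1951471/20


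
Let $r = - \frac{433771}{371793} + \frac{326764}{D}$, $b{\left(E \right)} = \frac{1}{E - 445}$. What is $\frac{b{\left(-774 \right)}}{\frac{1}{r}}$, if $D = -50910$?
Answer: $\frac{7976213859}{1281844978165} \approx 0.0062224$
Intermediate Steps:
$b{\left(E \right)} = \frac{1}{-445 + E}$
$r = - \frac{7976213859}{1051554535}$ ($r = - \frac{433771}{371793} + \frac{326764}{-50910} = \left(-433771\right) \frac{1}{371793} + 326764 \left(- \frac{1}{50910}\right) = - \frac{433771}{371793} - \frac{163382}{25455} = - \frac{7976213859}{1051554535} \approx -7.5852$)
$\frac{b{\left(-774 \right)}}{\frac{1}{r}} = \frac{1}{\left(-445 - 774\right) \frac{1}{- \frac{7976213859}{1051554535}}} = \frac{1}{\left(-1219\right) \left(- \frac{1051554535}{7976213859}\right)} = \left(- \frac{1}{1219}\right) \left(- \frac{7976213859}{1051554535}\right) = \frac{7976213859}{1281844978165}$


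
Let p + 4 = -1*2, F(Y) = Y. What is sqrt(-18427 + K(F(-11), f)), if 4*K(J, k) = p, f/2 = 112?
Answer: I*sqrt(73714)/2 ≈ 135.75*I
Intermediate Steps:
f = 224 (f = 2*112 = 224)
p = -6 (p = -4 - 1*2 = -4 - 2 = -6)
K(J, k) = -3/2 (K(J, k) = (1/4)*(-6) = -3/2)
sqrt(-18427 + K(F(-11), f)) = sqrt(-18427 - 3/2) = sqrt(-36857/2) = I*sqrt(73714)/2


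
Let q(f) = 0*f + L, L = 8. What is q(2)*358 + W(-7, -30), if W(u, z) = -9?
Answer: 2855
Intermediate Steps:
q(f) = 8 (q(f) = 0*f + 8 = 0 + 8 = 8)
q(2)*358 + W(-7, -30) = 8*358 - 9 = 2864 - 9 = 2855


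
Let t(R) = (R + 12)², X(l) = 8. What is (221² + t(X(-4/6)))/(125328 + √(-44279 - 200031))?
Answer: 3085638024/7853675947 - 49241*I*√244310/15707351894 ≈ 0.39289 - 0.0015495*I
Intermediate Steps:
t(R) = (12 + R)²
(221² + t(X(-4/6)))/(125328 + √(-44279 - 200031)) = (221² + (12 + 8)²)/(125328 + √(-44279 - 200031)) = (48841 + 20²)/(125328 + √(-244310)) = (48841 + 400)/(125328 + I*√244310) = 49241/(125328 + I*√244310)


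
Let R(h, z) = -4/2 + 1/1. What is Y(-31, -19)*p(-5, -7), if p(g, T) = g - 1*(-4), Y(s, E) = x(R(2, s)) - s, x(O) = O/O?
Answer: -32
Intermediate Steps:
R(h, z) = -1 (R(h, z) = -4*1/2 + 1*1 = -2 + 1 = -1)
x(O) = 1
Y(s, E) = 1 - s
p(g, T) = 4 + g (p(g, T) = g + 4 = 4 + g)
Y(-31, -19)*p(-5, -7) = (1 - 1*(-31))*(4 - 5) = (1 + 31)*(-1) = 32*(-1) = -32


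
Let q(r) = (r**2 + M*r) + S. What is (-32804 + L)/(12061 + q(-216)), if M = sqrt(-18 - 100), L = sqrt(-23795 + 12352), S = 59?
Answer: -20084249/36042954 - 3*sqrt(1350274)/48057272 - 24603*I*sqrt(118)/12014318 + 2449*I*sqrt(11443)/144171816 ≈ -0.5573 - 0.020428*I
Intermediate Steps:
L = I*sqrt(11443) (L = sqrt(-11443) = I*sqrt(11443) ≈ 106.97*I)
M = I*sqrt(118) (M = sqrt(-118) = I*sqrt(118) ≈ 10.863*I)
q(r) = 59 + r**2 + I*r*sqrt(118) (q(r) = (r**2 + (I*sqrt(118))*r) + 59 = (r**2 + I*r*sqrt(118)) + 59 = 59 + r**2 + I*r*sqrt(118))
(-32804 + L)/(12061 + q(-216)) = (-32804 + I*sqrt(11443))/(12061 + (59 + (-216)**2 + I*(-216)*sqrt(118))) = (-32804 + I*sqrt(11443))/(12061 + (59 + 46656 - 216*I*sqrt(118))) = (-32804 + I*sqrt(11443))/(12061 + (46715 - 216*I*sqrt(118))) = (-32804 + I*sqrt(11443))/(58776 - 216*I*sqrt(118))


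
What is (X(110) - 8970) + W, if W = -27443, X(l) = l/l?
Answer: -36412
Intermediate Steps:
X(l) = 1
(X(110) - 8970) + W = (1 - 8970) - 27443 = -8969 - 27443 = -36412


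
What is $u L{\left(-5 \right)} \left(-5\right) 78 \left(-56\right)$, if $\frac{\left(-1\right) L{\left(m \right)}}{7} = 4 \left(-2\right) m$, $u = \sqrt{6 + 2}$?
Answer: $- 12230400 \sqrt{2} \approx -1.7296 \cdot 10^{7}$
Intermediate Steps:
$u = 2 \sqrt{2}$ ($u = \sqrt{8} = 2 \sqrt{2} \approx 2.8284$)
$L{\left(m \right)} = 56 m$ ($L{\left(m \right)} = - 7 \cdot 4 \left(-2\right) m = - 7 \left(- 8 m\right) = 56 m$)
$u L{\left(-5 \right)} \left(-5\right) 78 \left(-56\right) = 2 \sqrt{2} \cdot 56 \left(-5\right) \left(-5\right) 78 \left(-56\right) = 2 \sqrt{2} \left(-280\right) \left(-5\right) 78 \left(-56\right) = - 560 \sqrt{2} \left(-5\right) 78 \left(-56\right) = 2800 \sqrt{2} \cdot 78 \left(-56\right) = 218400 \sqrt{2} \left(-56\right) = - 12230400 \sqrt{2}$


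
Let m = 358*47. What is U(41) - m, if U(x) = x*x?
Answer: -15145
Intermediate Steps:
U(x) = x²
m = 16826
U(41) - m = 41² - 1*16826 = 1681 - 16826 = -15145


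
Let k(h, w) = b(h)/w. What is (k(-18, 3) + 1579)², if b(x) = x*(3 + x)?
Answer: 2785561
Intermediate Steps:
k(h, w) = h*(3 + h)/w (k(h, w) = (h*(3 + h))/w = h*(3 + h)/w)
(k(-18, 3) + 1579)² = (-18*(3 - 18)/3 + 1579)² = (-18*⅓*(-15) + 1579)² = (90 + 1579)² = 1669² = 2785561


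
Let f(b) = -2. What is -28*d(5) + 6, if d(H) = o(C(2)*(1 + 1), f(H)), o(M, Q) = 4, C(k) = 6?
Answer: -106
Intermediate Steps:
d(H) = 4
-28*d(5) + 6 = -28*4 + 6 = -112 + 6 = -106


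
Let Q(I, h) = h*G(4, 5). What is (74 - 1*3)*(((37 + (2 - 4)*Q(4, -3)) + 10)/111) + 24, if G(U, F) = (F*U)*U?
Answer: 40081/111 ≈ 361.09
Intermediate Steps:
G(U, F) = F*U²
Q(I, h) = 80*h (Q(I, h) = h*(5*4²) = h*(5*16) = h*80 = 80*h)
(74 - 1*3)*(((37 + (2 - 4)*Q(4, -3)) + 10)/111) + 24 = (74 - 1*3)*(((37 + (2 - 4)*(80*(-3))) + 10)/111) + 24 = (74 - 3)*(((37 - 2*(-240)) + 10)*(1/111)) + 24 = 71*(((37 + 480) + 10)*(1/111)) + 24 = 71*((517 + 10)*(1/111)) + 24 = 71*(527*(1/111)) + 24 = 71*(527/111) + 24 = 37417/111 + 24 = 40081/111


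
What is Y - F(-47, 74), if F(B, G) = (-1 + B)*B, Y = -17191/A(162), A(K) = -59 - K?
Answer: -481385/221 ≈ -2178.2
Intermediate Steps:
Y = 17191/221 (Y = -17191/(-59 - 1*162) = -17191/(-59 - 162) = -17191/(-221) = -17191*(-1/221) = 17191/221 ≈ 77.787)
F(B, G) = B*(-1 + B)
Y - F(-47, 74) = 17191/221 - (-47)*(-1 - 47) = 17191/221 - (-47)*(-48) = 17191/221 - 1*2256 = 17191/221 - 2256 = -481385/221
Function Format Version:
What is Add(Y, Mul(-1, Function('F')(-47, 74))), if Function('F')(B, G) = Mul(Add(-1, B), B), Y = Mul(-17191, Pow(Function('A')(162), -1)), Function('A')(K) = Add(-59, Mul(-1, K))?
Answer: Rational(-481385, 221) ≈ -2178.2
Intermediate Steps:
Y = Rational(17191, 221) (Y = Mul(-17191, Pow(Add(-59, Mul(-1, 162)), -1)) = Mul(-17191, Pow(Add(-59, -162), -1)) = Mul(-17191, Pow(-221, -1)) = Mul(-17191, Rational(-1, 221)) = Rational(17191, 221) ≈ 77.787)
Function('F')(B, G) = Mul(B, Add(-1, B))
Add(Y, Mul(-1, Function('F')(-47, 74))) = Add(Rational(17191, 221), Mul(-1, Mul(-47, Add(-1, -47)))) = Add(Rational(17191, 221), Mul(-1, Mul(-47, -48))) = Add(Rational(17191, 221), Mul(-1, 2256)) = Add(Rational(17191, 221), -2256) = Rational(-481385, 221)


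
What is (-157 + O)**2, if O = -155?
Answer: 97344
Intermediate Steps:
(-157 + O)**2 = (-157 - 155)**2 = (-312)**2 = 97344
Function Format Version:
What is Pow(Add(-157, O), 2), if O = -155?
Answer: 97344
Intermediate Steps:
Pow(Add(-157, O), 2) = Pow(Add(-157, -155), 2) = Pow(-312, 2) = 97344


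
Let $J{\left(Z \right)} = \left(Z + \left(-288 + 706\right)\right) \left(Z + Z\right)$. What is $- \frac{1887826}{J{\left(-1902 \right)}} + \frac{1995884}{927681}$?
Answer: $\frac{528652017151}{290938078312} \approx 1.8171$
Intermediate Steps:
$J{\left(Z \right)} = 2 Z \left(418 + Z\right)$ ($J{\left(Z \right)} = \left(Z + 418\right) 2 Z = \left(418 + Z\right) 2 Z = 2 Z \left(418 + Z\right)$)
$- \frac{1887826}{J{\left(-1902 \right)}} + \frac{1995884}{927681} = - \frac{1887826}{2 \left(-1902\right) \left(418 - 1902\right)} + \frac{1995884}{927681} = - \frac{1887826}{2 \left(-1902\right) \left(-1484\right)} + 1995884 \cdot \frac{1}{927681} = - \frac{1887826}{5645136} + \frac{1995884}{927681} = \left(-1887826\right) \frac{1}{5645136} + \frac{1995884}{927681} = - \frac{943913}{2822568} + \frac{1995884}{927681} = \frac{528652017151}{290938078312}$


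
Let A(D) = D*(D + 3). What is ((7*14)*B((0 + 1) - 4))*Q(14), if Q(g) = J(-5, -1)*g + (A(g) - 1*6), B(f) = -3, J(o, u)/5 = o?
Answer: 34692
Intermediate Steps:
A(D) = D*(3 + D)
J(o, u) = 5*o
Q(g) = -6 - 25*g + g*(3 + g) (Q(g) = (5*(-5))*g + (g*(3 + g) - 1*6) = -25*g + (g*(3 + g) - 6) = -25*g + (-6 + g*(3 + g)) = -6 - 25*g + g*(3 + g))
((7*14)*B((0 + 1) - 4))*Q(14) = ((7*14)*(-3))*(-6 + 14² - 22*14) = (98*(-3))*(-6 + 196 - 308) = -294*(-118) = 34692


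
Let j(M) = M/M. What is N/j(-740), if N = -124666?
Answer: -124666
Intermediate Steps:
j(M) = 1
N/j(-740) = -124666/1 = -124666*1 = -124666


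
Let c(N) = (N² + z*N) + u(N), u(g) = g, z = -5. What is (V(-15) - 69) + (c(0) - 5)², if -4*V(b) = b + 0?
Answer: -161/4 ≈ -40.250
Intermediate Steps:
V(b) = -b/4 (V(b) = -(b + 0)/4 = -b/4)
c(N) = N² - 4*N (c(N) = (N² - 5*N) + N = N² - 4*N)
(V(-15) - 69) + (c(0) - 5)² = (-¼*(-15) - 69) + (0*(-4 + 0) - 5)² = (15/4 - 69) + (0*(-4) - 5)² = -261/4 + (0 - 5)² = -261/4 + (-5)² = -261/4 + 25 = -161/4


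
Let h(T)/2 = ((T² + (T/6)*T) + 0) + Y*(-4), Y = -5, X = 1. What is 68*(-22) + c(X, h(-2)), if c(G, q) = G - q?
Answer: -4633/3 ≈ -1544.3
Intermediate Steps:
h(T) = 40 + 7*T²/3 (h(T) = 2*(((T² + (T/6)*T) + 0) - 5*(-4)) = 2*(((T² + (T*(⅙))*T) + 0) + 20) = 2*(((T² + (T/6)*T) + 0) + 20) = 2*(((T² + T²/6) + 0) + 20) = 2*((7*T²/6 + 0) + 20) = 2*(7*T²/6 + 20) = 2*(20 + 7*T²/6) = 40 + 7*T²/3)
68*(-22) + c(X, h(-2)) = 68*(-22) + (1 - (40 + (7/3)*(-2)²)) = -1496 + (1 - (40 + (7/3)*4)) = -1496 + (1 - (40 + 28/3)) = -1496 + (1 - 1*148/3) = -1496 + (1 - 148/3) = -1496 - 145/3 = -4633/3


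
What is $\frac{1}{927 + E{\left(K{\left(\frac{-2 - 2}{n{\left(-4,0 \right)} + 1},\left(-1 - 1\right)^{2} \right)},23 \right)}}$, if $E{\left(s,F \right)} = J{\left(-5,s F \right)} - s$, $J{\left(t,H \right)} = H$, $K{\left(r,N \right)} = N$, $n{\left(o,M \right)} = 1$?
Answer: $\frac{1}{1015} \approx 0.00098522$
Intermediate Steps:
$E{\left(s,F \right)} = - s + F s$ ($E{\left(s,F \right)} = s F - s = F s - s = - s + F s$)
$\frac{1}{927 + E{\left(K{\left(\frac{-2 - 2}{n{\left(-4,0 \right)} + 1},\left(-1 - 1\right)^{2} \right)},23 \right)}} = \frac{1}{927 + \left(-1 - 1\right)^{2} \left(-1 + 23\right)} = \frac{1}{927 + \left(-2\right)^{2} \cdot 22} = \frac{1}{927 + 4 \cdot 22} = \frac{1}{927 + 88} = \frac{1}{1015}$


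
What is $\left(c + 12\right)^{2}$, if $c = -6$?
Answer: $36$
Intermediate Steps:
$\left(c + 12\right)^{2} = \left(-6 + 12\right)^{2} = 6^{2} = 36$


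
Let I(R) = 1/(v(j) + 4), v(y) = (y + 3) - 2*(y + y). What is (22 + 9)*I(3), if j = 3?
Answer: -31/2 ≈ -15.500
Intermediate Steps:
v(y) = 3 - 3*y (v(y) = (3 + y) - 4*y = 3 - 3*y)
I(R) = -½ (I(R) = 1/((3 - 3*3) + 4) = 1/((3 - 9) + 4) = 1/(-6 + 4) = 1/(-2) = -½)
(22 + 9)*I(3) = (22 + 9)*(-½) = 31*(-½) = -31/2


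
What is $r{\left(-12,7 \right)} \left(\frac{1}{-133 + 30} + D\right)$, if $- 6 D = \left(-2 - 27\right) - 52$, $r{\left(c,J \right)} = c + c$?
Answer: $- \frac{33348}{103} \approx -323.77$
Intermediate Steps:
$r{\left(c,J \right)} = 2 c$
$D = \frac{27}{2}$ ($D = - \frac{\left(-2 - 27\right) - 52}{6} = - \frac{-29 - 52}{6} = \left(- \frac{1}{6}\right) \left(-81\right) = \frac{27}{2} \approx 13.5$)
$r{\left(-12,7 \right)} \left(\frac{1}{-133 + 30} + D\right) = 2 \left(-12\right) \left(\frac{1}{-133 + 30} + \frac{27}{2}\right) = - 24 \left(\frac{1}{-103} + \frac{27}{2}\right) = - 24 \left(- \frac{1}{103} + \frac{27}{2}\right) = \left(-24\right) \frac{2779}{206} = - \frac{33348}{103}$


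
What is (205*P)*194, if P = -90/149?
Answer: -3579300/149 ≈ -24022.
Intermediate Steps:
P = -90/149 (P = -90*1/149 = -90/149 ≈ -0.60403)
(205*P)*194 = (205*(-90/149))*194 = -18450/149*194 = -3579300/149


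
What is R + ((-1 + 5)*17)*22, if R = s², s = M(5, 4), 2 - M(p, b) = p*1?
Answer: 1505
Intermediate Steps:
M(p, b) = 2 - p
s = -3 (s = 2 - 1*5 = 2 - 5 = -3)
R = 9 (R = (-3)² = 9)
R + ((-1 + 5)*17)*22 = 9 + ((-1 + 5)*17)*22 = 9 + (4*17)*22 = 9 + 68*22 = 9 + 1496 = 1505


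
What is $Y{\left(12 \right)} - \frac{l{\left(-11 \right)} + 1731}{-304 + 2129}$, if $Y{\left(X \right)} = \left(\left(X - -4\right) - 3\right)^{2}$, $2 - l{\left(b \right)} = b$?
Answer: $\frac{306681}{1825} \approx 168.04$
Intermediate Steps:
$l{\left(b \right)} = 2 - b$
$Y{\left(X \right)} = \left(1 + X\right)^{2}$ ($Y{\left(X \right)} = \left(\left(X + 4\right) - 3\right)^{2} = \left(\left(4 + X\right) - 3\right)^{2} = \left(1 + X\right)^{2}$)
$Y{\left(12 \right)} - \frac{l{\left(-11 \right)} + 1731}{-304 + 2129} = \left(1 + 12\right)^{2} - \frac{\left(2 - -11\right) + 1731}{-304 + 2129} = 13^{2} - \frac{\left(2 + 11\right) + 1731}{1825} = 169 - \left(13 + 1731\right) \frac{1}{1825} = 169 - 1744 \cdot \frac{1}{1825} = 169 - \frac{1744}{1825} = \frac{306681}{1825}$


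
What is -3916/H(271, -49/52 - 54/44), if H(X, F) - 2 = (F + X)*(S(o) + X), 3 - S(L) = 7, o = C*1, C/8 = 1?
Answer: -2239952/41058001 ≈ -0.054556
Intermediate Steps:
C = 8 (C = 8*1 = 8)
o = 8 (o = 8*1 = 8)
S(L) = -4 (S(L) = 3 - 1*7 = 3 - 7 = -4)
H(X, F) = 2 + (-4 + X)*(F + X) (H(X, F) = 2 + (F + X)*(-4 + X) = 2 + (-4 + X)*(F + X))
-3916/H(271, -49/52 - 54/44) = -3916/(2 + 271**2 - 4*(-49/52 - 54/44) - 4*271 + (-49/52 - 54/44)*271) = -3916/(2 + 73441 - 4*(-49*1/52 - 54*1/44) - 1084 + (-49*1/52 - 54*1/44)*271) = -3916/(2 + 73441 - 4*(-49/52 - 27/22) - 1084 + (-49/52 - 27/22)*271) = -3916/(2 + 73441 - 4*(-1241/572) - 1084 - 1241/572*271) = -3916/(2 + 73441 + 1241/143 - 1084 - 336311/572) = -3916/41058001/572 = -3916*572/41058001 = -2239952/41058001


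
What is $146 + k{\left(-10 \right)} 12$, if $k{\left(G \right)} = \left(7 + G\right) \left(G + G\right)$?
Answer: $866$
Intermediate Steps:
$k{\left(G \right)} = 2 G \left(7 + G\right)$ ($k{\left(G \right)} = \left(7 + G\right) 2 G = 2 G \left(7 + G\right)$)
$146 + k{\left(-10 \right)} 12 = 146 + 2 \left(-10\right) \left(7 - 10\right) 12 = 146 + 2 \left(-10\right) \left(-3\right) 12 = 146 + 60 \cdot 12 = 146 + 720 = 866$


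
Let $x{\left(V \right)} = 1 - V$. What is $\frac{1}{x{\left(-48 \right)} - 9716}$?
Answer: $- \frac{1}{9667} \approx -0.00010344$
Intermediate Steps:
$\frac{1}{x{\left(-48 \right)} - 9716} = \frac{1}{\left(1 - -48\right) - 9716} = \frac{1}{\left(1 + 48\right) - 9716} = \frac{1}{49 - 9716} = \frac{1}{-9667} = - \frac{1}{9667}$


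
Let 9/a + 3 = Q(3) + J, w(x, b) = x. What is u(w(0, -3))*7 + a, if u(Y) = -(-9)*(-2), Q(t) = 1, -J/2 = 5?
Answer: -507/4 ≈ -126.75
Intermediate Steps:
J = -10 (J = -2*5 = -10)
a = -3/4 (a = 9/(-3 + (1 - 10)) = 9/(-3 - 9) = 9/(-12) = 9*(-1/12) = -3/4 ≈ -0.75000)
u(Y) = -18 (u(Y) = -3*6 = -18)
u(w(0, -3))*7 + a = -18*7 - 3/4 = -126 - 3/4 = -507/4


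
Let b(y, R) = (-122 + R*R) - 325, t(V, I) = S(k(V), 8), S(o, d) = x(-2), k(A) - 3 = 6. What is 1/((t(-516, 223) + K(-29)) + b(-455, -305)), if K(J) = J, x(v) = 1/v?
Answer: 2/185097 ≈ 1.0805e-5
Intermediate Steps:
k(A) = 9 (k(A) = 3 + 6 = 9)
S(o, d) = -1/2 (S(o, d) = 1/(-2) = -1/2)
t(V, I) = -1/2
b(y, R) = -447 + R**2 (b(y, R) = (-122 + R**2) - 325 = -447 + R**2)
1/((t(-516, 223) + K(-29)) + b(-455, -305)) = 1/((-1/2 - 29) + (-447 + (-305)**2)) = 1/(-59/2 + (-447 + 93025)) = 1/(-59/2 + 92578) = 1/(185097/2) = 2/185097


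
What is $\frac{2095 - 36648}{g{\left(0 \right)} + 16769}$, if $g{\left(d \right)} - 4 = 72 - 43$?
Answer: $- \frac{34553}{16802} \approx -2.0565$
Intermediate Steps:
$g{\left(d \right)} = 33$ ($g{\left(d \right)} = 4 + \left(72 - 43\right) = 4 + 29 = 33$)
$\frac{2095 - 36648}{g{\left(0 \right)} + 16769} = \frac{2095 - 36648}{33 + 16769} = - \frac{34553}{16802}$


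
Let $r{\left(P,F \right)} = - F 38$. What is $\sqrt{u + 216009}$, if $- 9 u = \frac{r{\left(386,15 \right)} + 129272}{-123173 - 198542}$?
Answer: $\frac{\sqrt{146978434689995}}{26085} \approx 464.77$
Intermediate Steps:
$r{\left(P,F \right)} = - 38 F$
$u = \frac{128702}{2895435}$ ($u = - \frac{\left(\left(-38\right) 15 + 129272\right) \frac{1}{-123173 - 198542}}{9} = - \frac{\left(-570 + 129272\right) \frac{1}{-321715}}{9} = - \frac{128702 \left(- \frac{1}{321715}\right)}{9} = \left(- \frac{1}{9}\right) \left(- \frac{128702}{321715}\right) = \frac{128702}{2895435} \approx 0.04445$)
$\sqrt{u + 216009} = \sqrt{\frac{128702}{2895435} + 216009} = \sqrt{\frac{625440147617}{2895435}} = \frac{\sqrt{146978434689995}}{26085}$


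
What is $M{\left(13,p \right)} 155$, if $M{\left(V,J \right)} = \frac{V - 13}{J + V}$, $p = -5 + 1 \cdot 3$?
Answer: $0$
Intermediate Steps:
$p = -2$ ($p = -5 + 3 = -2$)
$M{\left(V,J \right)} = \frac{-13 + V}{J + V}$
$M{\left(13,p \right)} 155 = \frac{-13 + 13}{-2 + 13} \cdot 155 = \frac{1}{11} \cdot 0 \cdot 155 = 0 \cdot 155 = 0$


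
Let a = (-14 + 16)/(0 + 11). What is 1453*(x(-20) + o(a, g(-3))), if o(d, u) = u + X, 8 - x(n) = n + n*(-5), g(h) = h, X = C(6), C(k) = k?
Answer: -100257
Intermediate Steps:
X = 6
x(n) = 8 + 4*n (x(n) = 8 - (n + n*(-5)) = 8 - (n - 5*n) = 8 - (-4)*n = 8 + 4*n)
a = 2/11 ≈ 0.18182
o(d, u) = 6 + u (o(d, u) = u + 6 = 6 + u)
1453*(x(-20) + o(a, g(-3))) = 1453*((8 + 4*(-20)) + (6 - 3)) = 1453*((8 - 80) + 3) = 1453*(-72 + 3) = 1453*(-69) = -100257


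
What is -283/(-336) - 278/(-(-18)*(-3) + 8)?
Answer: 53213/7728 ≈ 6.8857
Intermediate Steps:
-283/(-336) - 278/(-(-18)*(-3) + 8) = -283*(-1/336) - 278/(-9*6 + 8) = 283/336 - 278/(-54 + 8) = 283/336 - 278/(-46) = 283/336 - 278*(-1/46) = 283/336 + 139/23 = 53213/7728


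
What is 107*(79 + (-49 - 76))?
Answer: -4922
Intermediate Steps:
107*(79 + (-49 - 76)) = 107*(79 - 125) = 107*(-46) = -4922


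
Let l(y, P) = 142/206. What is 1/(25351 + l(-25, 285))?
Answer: 103/2611224 ≈ 3.9445e-5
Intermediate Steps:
l(y, P) = 71/103 (l(y, P) = 142*(1/206) = 71/103)
1/(25351 + l(-25, 285)) = 1/(25351 + 71/103) = 1/(2611224/103) = 103/2611224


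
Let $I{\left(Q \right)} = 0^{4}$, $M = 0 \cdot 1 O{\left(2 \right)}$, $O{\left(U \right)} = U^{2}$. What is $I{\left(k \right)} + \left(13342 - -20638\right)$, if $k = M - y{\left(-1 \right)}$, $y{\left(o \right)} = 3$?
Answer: $33980$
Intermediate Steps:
$M = 0$ ($M = 0 \cdot 1 \cdot 2^{2} = 0 \cdot 4 = 0$)
$k = -3$ ($k = 0 - 3 = -3$)
$I{\left(Q \right)} = 0$
$I{\left(k \right)} + \left(13342 - -20638\right) = 0 + \left(13342 - -20638\right) = 0 + \left(13342 + 20638\right) = 0 + 33980 = 33980$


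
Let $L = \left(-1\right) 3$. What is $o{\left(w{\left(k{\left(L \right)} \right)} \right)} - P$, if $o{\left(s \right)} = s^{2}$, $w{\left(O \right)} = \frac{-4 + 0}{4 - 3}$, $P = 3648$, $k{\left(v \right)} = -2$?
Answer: $-3632$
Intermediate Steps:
$L = -3$
$w{\left(O \right)} = -4$ ($w{\left(O \right)} = - \frac{4}{1} = \left(-4\right) 1 = -4$)
$o{\left(w{\left(k{\left(L \right)} \right)} \right)} - P = \left(-4\right)^{2} - 3648 = 16 - 3648 = -3632$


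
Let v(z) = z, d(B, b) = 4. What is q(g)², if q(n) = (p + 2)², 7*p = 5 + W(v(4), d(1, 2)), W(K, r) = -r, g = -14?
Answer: 50625/2401 ≈ 21.085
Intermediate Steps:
p = ⅐ (p = (5 - 1*4)/7 = (5 - 4)/7 = (⅐)*1 = ⅐ ≈ 0.14286)
q(n) = 225/49 (q(n) = (⅐ + 2)² = (15/7)² = 225/49)
q(g)² = (225/49)² = 50625/2401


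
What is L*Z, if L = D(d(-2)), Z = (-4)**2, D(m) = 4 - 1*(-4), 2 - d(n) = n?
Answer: 128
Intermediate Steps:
d(n) = 2 - n
D(m) = 8 (D(m) = 4 + 4 = 8)
Z = 16
L = 8
L*Z = 8*16 = 128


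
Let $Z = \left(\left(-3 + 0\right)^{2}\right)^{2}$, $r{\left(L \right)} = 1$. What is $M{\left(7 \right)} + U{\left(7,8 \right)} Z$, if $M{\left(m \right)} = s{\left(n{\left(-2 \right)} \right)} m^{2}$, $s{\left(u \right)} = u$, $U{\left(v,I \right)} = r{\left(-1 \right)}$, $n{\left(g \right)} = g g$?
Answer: $277$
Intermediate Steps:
$n{\left(g \right)} = g^{2}$
$U{\left(v,I \right)} = 1$
$Z = 81$ ($Z = \left(\left(-3\right)^{2}\right)^{2} = 9^{2} = 81$)
$M{\left(m \right)} = 4 m^{2}$ ($M{\left(m \right)} = \left(-2\right)^{2} m^{2} = 4 m^{2}$)
$M{\left(7 \right)} + U{\left(7,8 \right)} Z = 4 \cdot 7^{2} + 1 \cdot 81 = 4 \cdot 49 + 81 = 196 + 81 = 277$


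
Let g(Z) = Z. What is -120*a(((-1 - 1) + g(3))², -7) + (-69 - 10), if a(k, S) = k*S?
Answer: 761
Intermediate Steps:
a(k, S) = S*k
-120*a(((-1 - 1) + g(3))², -7) + (-69 - 10) = -(-840)*((-1 - 1) + 3)² + (-69 - 10) = -(-840)*(-2 + 3)² - 79 = -(-840)*1² - 79 = -(-840) - 79 = -120*(-7) - 79 = 840 - 79 = 761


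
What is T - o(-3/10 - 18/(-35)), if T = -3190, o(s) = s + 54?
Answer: -45419/14 ≈ -3244.2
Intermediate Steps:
o(s) = 54 + s
T - o(-3/10 - 18/(-35)) = -3190 - (54 + (-3/10 - 18/(-35))) = -3190 - (54 + (-3*⅒ - 18*(-1/35))) = -3190 - (54 + (-3/10 + 18/35)) = -3190 - (54 + 3/14) = -3190 - 1*759/14 = -3190 - 759/14 = -45419/14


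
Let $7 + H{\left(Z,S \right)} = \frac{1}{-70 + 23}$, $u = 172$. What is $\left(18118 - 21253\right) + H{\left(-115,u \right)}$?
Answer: $- \frac{147675}{47} \approx -3142.0$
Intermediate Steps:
$H{\left(Z,S \right)} = - \frac{330}{47}$ ($H{\left(Z,S \right)} = -7 + \frac{1}{-70 + 23} = -7 + \frac{1}{-47} = -7 - \frac{1}{47} = - \frac{330}{47}$)
$\left(18118 - 21253\right) + H{\left(-115,u \right)} = \left(18118 - 21253\right) - \frac{330}{47} = -3135 - \frac{330}{47} = - \frac{147675}{47}$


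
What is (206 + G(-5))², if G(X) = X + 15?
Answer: 46656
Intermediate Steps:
G(X) = 15 + X
(206 + G(-5))² = (206 + (15 - 5))² = (206 + 10)² = 216² = 46656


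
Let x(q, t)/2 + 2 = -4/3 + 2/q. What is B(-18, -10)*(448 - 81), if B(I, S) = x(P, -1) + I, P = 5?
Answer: -131386/15 ≈ -8759.1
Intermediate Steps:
x(q, t) = -20/3 + 4/q (x(q, t) = -4 + 2*(-4/3 + 2/q) = -4 + (-8/3 + 4/q) = -20/3 + 4/q)
B(I, S) = -88/15 + I (B(I, S) = (-20/3 + 4/5) + I = (-20/3 + 4*(⅕)) + I = (-20/3 + ⅘) + I = -88/15 + I)
B(-18, -10)*(448 - 81) = (-88/15 - 18)*(448 - 81) = -358/15*367 = -131386/15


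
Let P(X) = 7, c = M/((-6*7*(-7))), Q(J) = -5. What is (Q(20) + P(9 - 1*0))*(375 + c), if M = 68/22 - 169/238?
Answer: 288640733/384846 ≈ 750.02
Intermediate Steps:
M = 6233/2618 (M = 68*(1/22) - 169*1/238 = 34/11 - 169/238 = 6233/2618 ≈ 2.3808)
c = 6233/769692 (c = 6233/(2618*((-6*7*(-7)))) = 6233/(2618*((-42*(-7)))) = (6233/2618)/294 = (6233/2618)*(1/294) = 6233/769692 ≈ 0.0080980)
(Q(20) + P(9 - 1*0))*(375 + c) = (-5 + 7)*(375 + 6233/769692) = 2*(288640733/769692) = 288640733/384846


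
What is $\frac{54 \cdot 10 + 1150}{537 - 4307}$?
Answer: $- \frac{13}{29} \approx -0.44828$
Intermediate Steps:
$\frac{54 \cdot 10 + 1150}{537 - 4307} = \frac{540 + 1150}{-3770} = 1690 \left(- \frac{1}{3770}\right) = - \frac{13}{29}$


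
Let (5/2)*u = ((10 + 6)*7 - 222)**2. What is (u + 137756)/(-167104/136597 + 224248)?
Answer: 1623182151/2552619746 ≈ 0.63589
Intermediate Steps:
u = 4840 (u = 2*((10 + 6)*7 - 222)**2/5 = 2*(16*7 - 222)**2/5 = 2*(112 - 222)**2/5 = (2/5)*(-110)**2 = (2/5)*12100 = 4840)
(u + 137756)/(-167104/136597 + 224248) = (4840 + 137756)/(-167104/136597 + 224248) = 142596/(-167104*1/136597 + 224248) = 142596/(-167104/136597 + 224248) = 142596/(30631436952/136597) = 142596*(136597/30631436952) = 1623182151/2552619746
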